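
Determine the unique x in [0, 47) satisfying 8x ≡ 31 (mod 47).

The inverse of 8 mod 47 is 6 (since 8·6 = 48 ≡ 1).
Multiplying both sides by 6: x ≡ 6·31 = 186 ≡ 45 (mod 47).

45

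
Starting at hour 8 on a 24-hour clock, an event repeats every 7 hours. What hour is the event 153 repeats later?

153·7 = 1071.
1071 mod 24 = 15 (since 44·24 = 1056).
(8 + 15) mod 24 = 23.

23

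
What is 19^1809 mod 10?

9

Last digits of 9^n: 9, 1 (period 2).
1809 leaves remainder 1 on division by 2, so 19^1809 ends in 9.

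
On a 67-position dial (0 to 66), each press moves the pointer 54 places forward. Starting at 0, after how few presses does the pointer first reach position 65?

62

54⁻¹ ≡ 36 (mod 67) because 54·36 = 1944 = 29·67 + 1.
So x ≡ 36·65 = 2340 ≡ 62 (mod 67).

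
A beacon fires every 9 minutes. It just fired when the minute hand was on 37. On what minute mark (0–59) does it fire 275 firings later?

52

275·9 = 2475.
Dividing 2475 by 60 gives quotient 41 and remainder 15.
(37 + 15) mod 60 = 52.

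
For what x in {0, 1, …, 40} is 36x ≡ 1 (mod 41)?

8

36⁻¹ ≡ 8 (mod 41) because 36·8 = 288 = 7·41 + 1.
So x ≡ 8·1 = 8 ≡ 8 (mod 41).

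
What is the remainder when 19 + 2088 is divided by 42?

7

Dividing 2088 by 42 gives quotient 49 and remainder 30.
(19 + 30) mod 42 = 7.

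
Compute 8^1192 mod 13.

By repeated squaring mod 13: 8^1≡8, 8^2≡12, 8^4≡1, 8^8≡1, 8^16≡1, 8^32≡1, 8^64≡1, 8^128≡1, 8^256≡1, 8^512≡1, 8^1024≡1.
Since 1192 = 8 + 32 + 128 + 1024 in binary, 8^1192 ≡ 1·1·1·1 ≡ 1 (mod 13).

1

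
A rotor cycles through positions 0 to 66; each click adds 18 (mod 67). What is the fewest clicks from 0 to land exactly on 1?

41

67 = 3·18 + 13
18 = 1·13 + 5
13 = 2·5 + 3
5 = 1·3 + 2
3 = 1·2 + 1
2 = 2·1 + 0
Back-substituting gives 18·41 ≡ 1 (mod 67).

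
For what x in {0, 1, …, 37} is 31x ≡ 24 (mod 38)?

31⁻¹ ≡ 27 (mod 38) because 31·27 = 837 = 22·38 + 1.
So x ≡ 27·24 = 648 ≡ 2 (mod 38).

2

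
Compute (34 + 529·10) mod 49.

529·10 = 5290.
5290 mod 49 = 47 (since 107·49 = 5243).
(34 + 47) mod 49 = 32.

32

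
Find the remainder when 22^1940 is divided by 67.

24

Successive squares of 22 mod 67: 22^1≡22, 22^2≡15, 22^4≡24, 22^8≡40, 22^16≡59, 22^32≡64, 22^64≡9, 22^128≡14, 22^256≡62, 22^512≡25, 22^1024≡22.
1940 = 4 + 16 + 128 + 256 + 512 + 1024, so 22^1940 ≡ 24·59·14·62·25·22 ≡ 24 (mod 67).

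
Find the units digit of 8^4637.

8

The units digit of 8^n cycles with period 4: 8, 4, 2, 6, …
4637 leaves remainder 1 on division by 4, so 8^4637 ends in 8.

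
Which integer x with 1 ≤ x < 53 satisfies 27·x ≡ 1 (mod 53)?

2

27·2 = 54 = 1·53 + 1, so 27⁻¹ ≡ 2 (mod 53).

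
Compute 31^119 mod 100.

71

Successive squares of 31 mod 100: 31^1≡31, 31^2≡61, 31^4≡21, 31^8≡41, 31^16≡81, 31^32≡61, 31^64≡21.
119 = 1 + 2 + 4 + 16 + 32 + 64, so 31^119 ≡ 31·61·21·81·61·21 ≡ 71 (mod 100).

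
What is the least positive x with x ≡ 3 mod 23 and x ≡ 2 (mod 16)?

Since 16·13 ≡ 1 (mod 23), take x = 2 + 16·((3−2)·13 mod 23) = 2 + 16·13 = 210.
Check: 210 mod 23 = 3, 210 mod 16 = 2.

210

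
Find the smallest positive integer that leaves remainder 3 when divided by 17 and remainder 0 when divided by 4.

20

x ≡ 0 (mod 4) gives x ∈ {0, 4, 8, 12, 16, 20}.
The first of these with x mod 17 = 3 is 20.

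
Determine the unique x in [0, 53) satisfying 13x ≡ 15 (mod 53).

46

The inverse of 13 mod 53 is 49 (since 13·49 = 637 ≡ 1).
Multiplying both sides by 49: x ≡ 49·15 = 735 ≡ 46 (mod 53).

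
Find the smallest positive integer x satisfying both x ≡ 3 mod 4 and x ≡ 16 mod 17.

x ≡ 3 (mod 4) gives x ∈ {3, 7, 11, 15, 19, 23, 27, 31, …}.
The first of these with x mod 17 = 16 is 67.

67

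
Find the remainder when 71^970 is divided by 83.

40

Square-and-reduce mod 83: 71^1≡71, 71^2≡61, 71^4≡69, 71^8≡30, 71^16≡70, 71^32≡3, 71^64≡9, 71^128≡81, 71^256≡4, 71^512≡16.
970 = 2 + 8 + 64 + 128 + 256 + 512, so 71^970 ≡ 61·30·9·81·4·16 ≡ 40 (mod 83).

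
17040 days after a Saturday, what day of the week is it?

Monday

17040 mod 7 = 2 (since 2434·7 = 17038).
Saturday + 2 days → Monday.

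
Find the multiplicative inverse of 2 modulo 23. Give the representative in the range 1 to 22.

12

23 = 11·2 + 1
2 = 2·1 + 0
Back-substituting gives 2·12 ≡ 1 (mod 23).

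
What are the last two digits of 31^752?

Square-and-reduce mod 100: 31^1≡31, 31^2≡61, 31^4≡21, 31^8≡41, 31^16≡81, 31^32≡61, 31^64≡21, 31^128≡41, 31^256≡81, 31^512≡61.
Since 752 = 16 + 32 + 64 + 128 + 512 in binary, 31^752 ≡ 81·61·21·41·61 ≡ 61 (mod 100).

61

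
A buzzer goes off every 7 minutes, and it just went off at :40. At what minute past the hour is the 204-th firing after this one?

204·7 = 1428.
1428 mod 60 = 48 (since 23·60 = 1380).
(40 + 48) mod 60 = 28.

28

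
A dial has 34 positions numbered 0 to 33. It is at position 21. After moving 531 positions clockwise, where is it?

8

Dividing 531 by 34 gives quotient 15 and remainder 21.
(21 + 21) mod 34 = 8.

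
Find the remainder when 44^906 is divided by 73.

24

By repeated squaring mod 73: 44^1≡44, 44^2≡38, 44^4≡57, 44^8≡37, 44^16≡55, 44^32≡32, 44^64≡2, 44^128≡4, 44^256≡16, 44^512≡37.
Since 906 = 2 + 8 + 128 + 256 + 512 in binary, 44^906 ≡ 38·37·4·16·37 ≡ 24 (mod 73).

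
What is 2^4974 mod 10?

Powers of 2 mod 10 repeat with period 4: 2, 4, 8, 6.
4974 leaves remainder 2 on division by 4, so 2^4974 ends in 4.

4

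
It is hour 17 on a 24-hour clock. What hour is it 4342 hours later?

4342 − 180·24 = 22, so 4342 ≡ 22 (mod 24).
(17 + 22) mod 24 = 15.

15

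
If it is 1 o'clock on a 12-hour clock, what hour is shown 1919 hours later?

12

1919 − 159·12 = 11, so 1919 ≡ 11 (mod 12).
1 + 11 → 12 on a 12-hour dial.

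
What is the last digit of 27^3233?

7

The units digit of 27^n cycles with period 4: 7, 9, 3, 1, …
3233 leaves remainder 1 on division by 4, so 27^3233 ends in 7.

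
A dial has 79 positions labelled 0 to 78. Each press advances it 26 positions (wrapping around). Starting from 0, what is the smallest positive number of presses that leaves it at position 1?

76

79 = 3·26 + 1
26 = 26·1 + 0
Back-substituting gives 26·76 ≡ 1 (mod 79).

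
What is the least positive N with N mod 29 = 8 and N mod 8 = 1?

153

x ≡ 1 (mod 8) gives x ∈ {1, 9, 17, 25, 33, 41, 49, 57, …}.
The first of these with x mod 29 = 8 is 153.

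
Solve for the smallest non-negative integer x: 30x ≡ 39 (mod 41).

The inverse of 30 mod 41 is 26 (since 30·26 = 780 ≡ 1).
Multiplying both sides by 26: x ≡ 26·39 = 1014 ≡ 30 (mod 41).
Check: 30·30 = 900 = 21·41 + 39.

30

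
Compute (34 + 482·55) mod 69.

48

482·55 = 26510.
26510 − 384·69 = 14, so 26510 ≡ 14 (mod 69).
(34 + 14) mod 69 = 48.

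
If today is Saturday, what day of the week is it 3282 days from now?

3282 − 468·7 = 6, so 3282 ≡ 6 (mod 7).
Saturday + 6 days → Friday.

Friday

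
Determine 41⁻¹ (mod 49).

49 = 1·41 + 8
41 = 5·8 + 1
8 = 8·1 + 0
Back-substituting gives 41·6 ≡ 1 (mod 49).

6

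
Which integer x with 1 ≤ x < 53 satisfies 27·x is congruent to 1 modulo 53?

27·2 = 54 = 1·53 + 1, so 27⁻¹ ≡ 2 (mod 53).

2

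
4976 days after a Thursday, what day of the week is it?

Wednesday

4976 mod 7 = 6 (since 710·7 = 4970).
Thursday + 6 days → Wednesday.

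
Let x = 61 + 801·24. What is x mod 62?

801·24 = 19224.
19224 = 310·62 + 4, so 19224 mod 62 = 4.
(61 + 4) mod 62 = 3.

3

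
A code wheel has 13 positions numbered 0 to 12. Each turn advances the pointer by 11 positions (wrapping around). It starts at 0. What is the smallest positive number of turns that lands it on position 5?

4

The inverse of 11 mod 13 is 6 (since 11·6 = 66 ≡ 1).
Multiplying both sides by 6: x ≡ 6·5 = 30 ≡ 4 (mod 13).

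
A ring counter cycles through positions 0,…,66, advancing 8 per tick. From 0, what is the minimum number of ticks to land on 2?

The inverse of 8 mod 67 is 42 (since 8·42 = 336 ≡ 1).
So x ≡ 42·2 = 84 ≡ 17 (mod 67).
Check: 8·17 = 136 = 2·67 + 2.

17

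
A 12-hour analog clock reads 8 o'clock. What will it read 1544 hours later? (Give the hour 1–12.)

1544 mod 12 = 8 (since 128·12 = 1536).
8 + 8 → 4 on a 12-hour dial.

4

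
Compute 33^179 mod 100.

By repeated squaring mod 100: 33^1≡33, 33^2≡89, 33^4≡21, 33^8≡41, 33^16≡81, 33^32≡61, 33^64≡21, 33^128≡41.
179 = 1 + 2 + 16 + 32 + 128, so 33^179 ≡ 33·89·81·61·41 ≡ 97 (mod 100).

97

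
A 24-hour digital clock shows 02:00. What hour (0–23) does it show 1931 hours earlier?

1931 mod 24 = 11 (since 80·24 = 1920).
(2 − 11) mod 24 = 15.

15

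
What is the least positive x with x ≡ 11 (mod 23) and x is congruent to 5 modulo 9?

x ≡ 5 (mod 9) gives x ∈ {5, 14, 23, 32, 41, 50, 59, 68, …}.
The first of these with x mod 23 = 11 is 149.

149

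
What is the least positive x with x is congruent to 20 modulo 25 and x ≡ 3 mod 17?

20

x ≡ 3 (mod 17) gives x ∈ {3, 20}.
The first of these with x mod 25 = 20 is 20.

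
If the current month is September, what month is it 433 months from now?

October

Dividing 433 by 12 gives quotient 36 and remainder 1.
September + 1 month → October.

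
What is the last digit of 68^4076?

Powers of 8 mod 10 repeat with period 4: 8, 4, 2, 6.
4076 mod 4 = 0, so the last digit matches 8^4 = 6.

6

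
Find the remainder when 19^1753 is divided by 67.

6

By repeated squaring mod 67: 19^1≡19, 19^2≡26, 19^4≡6, 19^8≡36, 19^16≡23, 19^32≡60, 19^64≡49, 19^128≡56, 19^256≡54, 19^512≡35, 19^1024≡19.
Since 1753 = 1 + 8 + 16 + 64 + 128 + 512 + 1024 in binary, 19^1753 ≡ 19·36·23·49·56·35·19 ≡ 6 (mod 67).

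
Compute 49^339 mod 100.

Square-and-reduce mod 100: 49^1≡49, 49^2≡1, 49^4≡1, 49^8≡1, 49^16≡1, 49^32≡1, 49^64≡1, 49^128≡1, 49^256≡1.
Since 339 = 1 + 2 + 16 + 64 + 256 in binary, 49^339 ≡ 49·1·1·1·1 ≡ 49 (mod 100).

49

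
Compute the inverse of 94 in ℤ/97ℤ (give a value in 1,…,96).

97 = 1·94 + 3
94 = 31·3 + 1
3 = 3·1 + 0
Back-substituting gives 94·32 ≡ 1 (mod 97).

32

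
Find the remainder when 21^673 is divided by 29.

21

By repeated squaring mod 29: 21^1≡21, 21^2≡6, 21^4≡7, 21^8≡20, 21^16≡23, 21^32≡7, 21^64≡20, 21^128≡23, 21^256≡7, 21^512≡20.
673 = 1 + 32 + 128 + 512, so 21^673 ≡ 21·7·23·20 ≡ 21 (mod 29).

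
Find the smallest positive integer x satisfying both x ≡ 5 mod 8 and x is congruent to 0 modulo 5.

x ≡ 0 (mod 5) gives x ∈ {0, 5}.
The first of these with x mod 8 = 5 is 5.

5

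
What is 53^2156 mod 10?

1

The units digit of 53^n cycles with period 4: 3, 9, 7, 1, …
2156 mod 4 = 0, so the last digit matches 3^4 = 1.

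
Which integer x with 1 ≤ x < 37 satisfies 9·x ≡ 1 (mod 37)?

33

9·33 = 297 = 8·37 + 1, so 9⁻¹ ≡ 33 (mod 37).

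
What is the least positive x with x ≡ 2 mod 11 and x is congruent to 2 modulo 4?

Since 4·3 ≡ 1 (mod 11), take x = 2 + 4·((2−2)·3 mod 11) = 2 + 4·0 = 2.
Check: 2 mod 11 = 2, 2 mod 4 = 2.

2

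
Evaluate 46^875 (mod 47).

Square-and-reduce mod 47: 46^1≡46, 46^2≡1, 46^4≡1, 46^8≡1, 46^16≡1, 46^32≡1, 46^64≡1, 46^128≡1, 46^256≡1, 46^512≡1.
Since 875 = 1 + 2 + 8 + 32 + 64 + 256 + 512 in binary, 46^875 ≡ 46·1·1·1·1·1·1 ≡ 46 (mod 47).

46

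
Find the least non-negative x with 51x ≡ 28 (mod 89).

18

51⁻¹ ≡ 7 (mod 89) because 51·7 = 357 = 4·89 + 1.
Multiplying both sides by 7: x ≡ 7·28 = 196 ≡ 18 (mod 89).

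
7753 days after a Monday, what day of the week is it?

Dividing 7753 by 7 gives quotient 1107 and remainder 4.
Monday + 4 days → Friday.

Friday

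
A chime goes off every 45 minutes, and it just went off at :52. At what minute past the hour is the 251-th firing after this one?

7

251·45 = 11295.
11295 − 188·60 = 15, so 11295 ≡ 15 (mod 60).
(52 + 15) mod 60 = 7.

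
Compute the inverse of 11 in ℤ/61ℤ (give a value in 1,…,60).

50

61 = 5·11 + 6
11 = 1·6 + 5
6 = 1·5 + 1
5 = 5·1 + 0
Back-substituting gives 11·50 ≡ 1 (mod 61).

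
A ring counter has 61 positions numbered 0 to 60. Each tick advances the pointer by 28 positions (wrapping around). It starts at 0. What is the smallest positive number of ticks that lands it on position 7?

28⁻¹ ≡ 24 (mod 61) because 28·24 = 672 = 11·61 + 1.
So x ≡ 24·7 = 168 ≡ 46 (mod 61).

46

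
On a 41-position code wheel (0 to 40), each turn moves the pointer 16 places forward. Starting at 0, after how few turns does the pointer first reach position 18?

37

The inverse of 16 mod 41 is 18 (since 16·18 = 288 ≡ 1).
Multiplying both sides by 18: x ≡ 18·18 = 324 ≡ 37 (mod 41).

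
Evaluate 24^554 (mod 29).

Square-and-reduce mod 29: 24^1≡24, 24^2≡25, 24^4≡16, 24^8≡24, 24^16≡25, 24^32≡16, 24^64≡24, 24^128≡25, 24^256≡16, 24^512≡24.
Since 554 = 2 + 8 + 32 + 512 in binary, 24^554 ≡ 25·24·16·24 ≡ 24 (mod 29).

24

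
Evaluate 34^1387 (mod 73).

Successive squares of 34 mod 73: 34^1≡34, 34^2≡61, 34^4≡71, 34^8≡4, 34^16≡16, 34^32≡37, 34^64≡55, 34^128≡32, 34^256≡2, 34^512≡4, 34^1024≡16.
Since 1387 = 1 + 2 + 8 + 32 + 64 + 256 + 1024 in binary, 34^1387 ≡ 34·61·4·37·55·2·16 ≡ 42 (mod 73).

42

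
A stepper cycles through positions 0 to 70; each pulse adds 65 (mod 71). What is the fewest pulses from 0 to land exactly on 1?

71 = 1·65 + 6
65 = 10·6 + 5
6 = 1·5 + 1
5 = 5·1 + 0
Back-substituting gives 65·59 ≡ 1 (mod 71).

59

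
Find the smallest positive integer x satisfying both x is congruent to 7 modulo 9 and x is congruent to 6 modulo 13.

97

Since 13·7 ≡ 1 (mod 9), take x = 6 + 13·((7−6)·7 mod 9) = 6 + 13·7 = 97.
Check: 97 mod 9 = 7, 97 mod 13 = 6.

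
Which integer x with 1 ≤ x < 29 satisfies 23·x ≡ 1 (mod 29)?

23·24 = 552 = 19·29 + 1, so 23⁻¹ ≡ 24 (mod 29).

24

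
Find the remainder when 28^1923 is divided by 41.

17

Square-and-reduce mod 41: 28^1≡28, 28^2≡5, 28^4≡25, 28^8≡10, 28^16≡18, 28^32≡37, 28^64≡16, 28^128≡10, 28^256≡18, 28^512≡37, 28^1024≡16.
1923 = 1 + 2 + 128 + 256 + 512 + 1024, so 28^1923 ≡ 28·5·10·18·37·16 ≡ 17 (mod 41).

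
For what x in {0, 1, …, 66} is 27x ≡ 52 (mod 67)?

59

The inverse of 27 mod 67 is 5 (since 27·5 = 135 ≡ 1).
So x ≡ 5·52 = 260 ≡ 59 (mod 67).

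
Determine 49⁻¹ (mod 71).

49·29 = 1421 = 20·71 + 1, so 49⁻¹ ≡ 29 (mod 71).

29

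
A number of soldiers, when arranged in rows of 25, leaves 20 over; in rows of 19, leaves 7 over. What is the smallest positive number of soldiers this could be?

x ≡ 7 (mod 19) gives x ∈ {7, 26, 45}.
The first of these with x mod 25 = 20 is 45.

45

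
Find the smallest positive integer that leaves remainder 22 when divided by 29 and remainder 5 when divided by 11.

225

x ≡ 5 (mod 11) gives x ∈ {5, 16, 27, 38, 49, 60, 71, 82, …}.
The first of these with x mod 29 = 22 is 225.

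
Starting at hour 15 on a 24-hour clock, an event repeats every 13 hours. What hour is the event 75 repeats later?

6

75·13 = 975.
975 mod 24 = 15 (since 40·24 = 960).
(15 + 15) mod 24 = 6.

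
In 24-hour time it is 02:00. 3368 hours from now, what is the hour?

3368 − 140·24 = 8, so 3368 ≡ 8 (mod 24).
(2 + 8) mod 24 = 10.

10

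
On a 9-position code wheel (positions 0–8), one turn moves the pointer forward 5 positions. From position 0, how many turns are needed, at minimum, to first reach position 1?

2

9 = 1·5 + 4
5 = 1·4 + 1
4 = 4·1 + 0
Back-substituting gives 5·2 ≡ 1 (mod 9).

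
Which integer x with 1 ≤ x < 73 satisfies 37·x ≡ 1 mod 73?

37·2 = 74 = 1·73 + 1, so 37⁻¹ ≡ 2 (mod 73).

2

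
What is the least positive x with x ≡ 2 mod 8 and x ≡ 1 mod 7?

50

x ≡ 1 (mod 7) gives x ∈ {1, 8, 15, 22, 29, 36, 43, 50}.
The first of these with x mod 8 = 2 is 50.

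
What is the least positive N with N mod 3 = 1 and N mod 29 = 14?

43

x ≡ 1 (mod 3) gives x ∈ {1, 4, 7, 10, 13, 16, 19, 22, …}.
The first of these with x mod 29 = 14 is 43.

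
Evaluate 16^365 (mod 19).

Successive squares of 16 mod 19: 16^1≡16, 16^2≡9, 16^4≡5, 16^8≡6, 16^16≡17, 16^32≡4, 16^64≡16, 16^128≡9, 16^256≡5.
Since 365 = 1 + 4 + 8 + 32 + 64 + 256 in binary, 16^365 ≡ 16·5·6·4·16·5 ≡ 4 (mod 19).

4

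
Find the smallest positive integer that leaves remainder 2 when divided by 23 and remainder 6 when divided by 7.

48

x ≡ 6 (mod 7) gives x ∈ {6, 13, 20, 27, 34, 41, 48}.
The first of these with x mod 23 = 2 is 48.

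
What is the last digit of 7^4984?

1

Powers of 7 mod 10 repeat with period 4: 7, 9, 3, 1.
4984 leaves remainder 0 on division by 4, so 7^4984 ends in 1.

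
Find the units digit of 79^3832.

1

Last digits of 9^n: 9, 1 (period 2).
3832 mod 2 = 0, so the last digit matches 9^2 = 1.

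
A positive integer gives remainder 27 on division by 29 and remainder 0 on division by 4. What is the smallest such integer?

x ≡ 0 (mod 4) gives x ∈ {0, 4, 8, 12, 16, 20, 24, 28, …}.
The first of these with x mod 29 = 27 is 56.

56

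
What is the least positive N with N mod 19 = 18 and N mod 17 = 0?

170

x ≡ 0 (mod 17) gives x ∈ {0, 17, 34, 51, 68, 85, 102, 119, …}.
The first of these with x mod 19 = 18 is 170.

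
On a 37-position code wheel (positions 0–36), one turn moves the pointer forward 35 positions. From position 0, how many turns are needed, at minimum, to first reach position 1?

18

37 = 1·35 + 2
35 = 17·2 + 1
2 = 2·1 + 0
Back-substituting gives 35·18 ≡ 1 (mod 37).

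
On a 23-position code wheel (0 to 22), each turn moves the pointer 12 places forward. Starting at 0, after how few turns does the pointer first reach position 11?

The inverse of 12 mod 23 is 2 (since 12·2 = 24 ≡ 1).
Multiplying both sides by 2: x ≡ 2·11 = 22 ≡ 22 (mod 23).

22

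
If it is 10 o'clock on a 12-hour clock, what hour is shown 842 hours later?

842 − 70·12 = 2, so 842 ≡ 2 (mod 12).
10 + 2 → 12 on a 12-hour dial.

12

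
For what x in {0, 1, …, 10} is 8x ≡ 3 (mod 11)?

10

8⁻¹ ≡ 7 (mod 11) because 8·7 = 56 = 5·11 + 1.
So x ≡ 7·3 = 21 ≡ 10 (mod 11).
Check: 8·10 = 80 = 7·11 + 3.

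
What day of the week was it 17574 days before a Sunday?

17574 = 2510·7 + 4, so 17574 mod 7 = 4.
Sunday − 4 days → Wednesday.

Wednesday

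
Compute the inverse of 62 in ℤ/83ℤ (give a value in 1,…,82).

79

62·79 = 4898 = 59·83 + 1, so 62⁻¹ ≡ 79 (mod 83).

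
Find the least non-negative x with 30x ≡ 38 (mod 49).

The inverse of 30 mod 49 is 18 (since 30·18 = 540 ≡ 1).
So x ≡ 18·38 = 684 ≡ 47 (mod 49).

47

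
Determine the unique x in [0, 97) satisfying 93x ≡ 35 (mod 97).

64

The inverse of 93 mod 97 is 24 (since 93·24 = 2232 ≡ 1).
Multiplying both sides by 24: x ≡ 24·35 = 840 ≡ 64 (mod 97).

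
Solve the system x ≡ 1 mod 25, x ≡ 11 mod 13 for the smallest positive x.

76

Since 13·2 ≡ 1 (mod 25), take x = 11 + 13·((1−11)·2 mod 25) = 11 + 13·5 = 76.
Check: 76 mod 25 = 1, 76 mod 13 = 11.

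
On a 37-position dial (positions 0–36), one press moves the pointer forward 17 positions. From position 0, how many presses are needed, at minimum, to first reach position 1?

17·24 = 408 = 11·37 + 1, so 17⁻¹ ≡ 24 (mod 37).

24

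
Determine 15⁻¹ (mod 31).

29

15·29 = 435 = 14·31 + 1, so 15⁻¹ ≡ 29 (mod 31).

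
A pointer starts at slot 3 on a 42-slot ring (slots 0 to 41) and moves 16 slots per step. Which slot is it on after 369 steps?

369·16 = 5904.
5904 mod 42 = 24 (since 140·42 = 5880).
(3 + 24) mod 42 = 27.

27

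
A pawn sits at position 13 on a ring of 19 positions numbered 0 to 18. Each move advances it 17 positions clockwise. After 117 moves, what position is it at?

117·17 = 1989.
1989 mod 19 = 13 (since 104·19 = 1976).
(13 + 13) mod 19 = 7.

7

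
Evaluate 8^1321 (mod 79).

Successive squares of 8 mod 79: 8^1≡8, 8^2≡64, 8^4≡67, 8^8≡65, 8^16≡38, 8^32≡22, 8^64≡10, 8^128≡21, 8^256≡46, 8^512≡62, 8^1024≡52.
1321 = 1 + 8 + 32 + 256 + 1024, so 8^1321 ≡ 8·65·22·46·52 ≡ 65 (mod 79).

65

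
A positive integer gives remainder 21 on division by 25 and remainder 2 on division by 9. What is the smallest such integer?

x ≡ 2 (mod 9) gives x ∈ {2, 11, 20, 29, 38, 47, 56, 65, …}.
The first of these with x mod 25 = 21 is 146.

146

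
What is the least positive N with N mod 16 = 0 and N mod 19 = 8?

Since 19·11 ≡ 1 (mod 16), take x = 8 + 19·((0−8)·11 mod 16) = 8 + 19·8 = 160.
Check: 160 mod 16 = 0, 160 mod 19 = 8.

160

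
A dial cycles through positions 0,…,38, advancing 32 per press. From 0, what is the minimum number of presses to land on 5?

The inverse of 32 mod 39 is 11 (since 32·11 = 352 ≡ 1).
Multiplying both sides by 11: x ≡ 11·5 = 55 ≡ 16 (mod 39).

16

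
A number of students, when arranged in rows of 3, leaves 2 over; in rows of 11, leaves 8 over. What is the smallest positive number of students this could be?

8

x ≡ 2 (mod 3) gives x ∈ {2, 5, 8}.
The first of these with x mod 11 = 8 is 8.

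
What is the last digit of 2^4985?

Powers of 2 mod 10 repeat with period 4: 2, 4, 8, 6.
4985 leaves remainder 1 on division by 4, so 2^4985 ends in 2.

2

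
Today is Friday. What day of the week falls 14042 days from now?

Friday

14042 mod 7 = 0 (since 2006·7 = 14042).
Friday + 0 days → Friday.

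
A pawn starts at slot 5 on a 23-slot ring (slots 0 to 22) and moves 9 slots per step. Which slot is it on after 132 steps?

132·9 = 1188.
1188 = 51·23 + 15, so 1188 mod 23 = 15.
(5 + 15) mod 23 = 20.

20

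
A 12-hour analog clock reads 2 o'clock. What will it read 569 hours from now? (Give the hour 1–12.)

7

569 = 47·12 + 5, so 569 mod 12 = 5.
2 + 5 → 7 on a 12-hour dial.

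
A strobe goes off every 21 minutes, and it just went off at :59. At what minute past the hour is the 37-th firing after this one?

56

37·21 = 777.
Dividing 777 by 60 gives quotient 12 and remainder 57.
(59 + 57) mod 60 = 56.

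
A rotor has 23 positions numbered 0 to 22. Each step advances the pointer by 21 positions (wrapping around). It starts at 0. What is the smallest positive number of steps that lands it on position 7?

21⁻¹ ≡ 11 (mod 23) because 21·11 = 231 = 10·23 + 1.
Multiplying both sides by 11: x ≡ 11·7 = 77 ≡ 8 (mod 23).

8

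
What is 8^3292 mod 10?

Powers of 8 mod 10 repeat with period 4: 8, 4, 2, 6.
3292 leaves remainder 0 on division by 4, so 8^3292 ends in 6.

6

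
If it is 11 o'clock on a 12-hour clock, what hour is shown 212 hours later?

7

212 mod 12 = 8 (since 17·12 = 204).
11 + 8 → 7 on a 12-hour dial.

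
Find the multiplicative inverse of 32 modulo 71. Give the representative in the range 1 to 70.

71 = 2·32 + 7
32 = 4·7 + 4
7 = 1·4 + 3
4 = 1·3 + 1
3 = 3·1 + 0
Back-substituting gives 32·20 ≡ 1 (mod 71).

20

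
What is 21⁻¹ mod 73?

7

21·7 = 147 = 2·73 + 1, so 21⁻¹ ≡ 7 (mod 73).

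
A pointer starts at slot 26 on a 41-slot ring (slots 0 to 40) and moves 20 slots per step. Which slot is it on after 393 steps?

393·20 = 7860.
7860 mod 41 = 29 (since 191·41 = 7831).
(26 + 29) mod 41 = 14.

14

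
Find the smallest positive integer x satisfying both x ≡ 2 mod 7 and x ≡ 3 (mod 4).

Since 4·2 ≡ 1 (mod 7), take x = 3 + 4·((2−3)·2 mod 7) = 3 + 4·5 = 23.
Check: 23 mod 7 = 2, 23 mod 4 = 3.

23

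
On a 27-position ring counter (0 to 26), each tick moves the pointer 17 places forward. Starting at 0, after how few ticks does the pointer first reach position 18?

The inverse of 17 mod 27 is 8 (since 17·8 = 136 ≡ 1).
So x ≡ 8·18 = 144 ≡ 9 (mod 27).

9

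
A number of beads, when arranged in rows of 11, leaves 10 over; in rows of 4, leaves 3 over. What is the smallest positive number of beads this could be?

43

Since 4·3 ≡ 1 (mod 11), take x = 3 + 4·((10−3)·3 mod 11) = 3 + 4·10 = 43.
Check: 43 mod 11 = 10, 43 mod 4 = 3.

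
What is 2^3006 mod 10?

4

Powers of 2 mod 10 repeat with period 4: 2, 4, 8, 6.
3006 leaves remainder 2 on division by 4, so 2^3006 ends in 4.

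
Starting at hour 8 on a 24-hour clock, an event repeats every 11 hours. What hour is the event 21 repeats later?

21·11 = 231.
231 mod 24 = 15 (since 9·24 = 216).
(8 + 15) mod 24 = 23.

23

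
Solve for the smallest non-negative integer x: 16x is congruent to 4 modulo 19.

The inverse of 16 mod 19 is 6 (since 16·6 = 96 ≡ 1).
Multiplying both sides by 6: x ≡ 6·4 = 24 ≡ 5 (mod 19).
Check: 16·5 = 80 = 4·19 + 4.

5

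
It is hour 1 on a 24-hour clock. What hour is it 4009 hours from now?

4009 − 167·24 = 1, so 4009 ≡ 1 (mod 24).
(1 + 1) mod 24 = 2.

2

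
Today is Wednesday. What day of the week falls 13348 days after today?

Tuesday

13348 − 1906·7 = 6, so 13348 ≡ 6 (mod 7).
Wednesday + 6 days → Tuesday.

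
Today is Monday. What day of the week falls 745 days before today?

745 − 106·7 = 3, so 745 ≡ 3 (mod 7).
Monday − 3 days → Friday.

Friday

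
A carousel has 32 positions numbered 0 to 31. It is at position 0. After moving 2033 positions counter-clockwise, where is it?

Dividing 2033 by 32 gives quotient 63 and remainder 17.
(0 − 17) mod 32 = 15.

15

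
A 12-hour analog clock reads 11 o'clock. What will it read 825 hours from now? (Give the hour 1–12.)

Dividing 825 by 12 gives quotient 68 and remainder 9.
11 + 9 → 8 on a 12-hour dial.

8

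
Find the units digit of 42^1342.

The units digit of 42^n cycles with period 4: 2, 4, 8, 6, …
1342 mod 4 = 2, so the last digit matches 2^2 = 4.

4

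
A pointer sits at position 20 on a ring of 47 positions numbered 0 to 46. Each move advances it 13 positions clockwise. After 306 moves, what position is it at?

3

306·13 = 3978.
3978 − 84·47 = 30, so 3978 ≡ 30 (mod 47).
(20 + 30) mod 47 = 3.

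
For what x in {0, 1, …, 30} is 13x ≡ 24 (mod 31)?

The inverse of 13 mod 31 is 12 (since 13·12 = 156 ≡ 1).
Multiplying both sides by 12: x ≡ 12·24 = 288 ≡ 9 (mod 31).

9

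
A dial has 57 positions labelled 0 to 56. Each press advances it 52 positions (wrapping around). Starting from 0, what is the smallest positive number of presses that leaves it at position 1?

34

52·34 = 1768 = 31·57 + 1, so 52⁻¹ ≡ 34 (mod 57).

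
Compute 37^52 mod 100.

81

By repeated squaring mod 100: 37^1≡37, 37^2≡69, 37^4≡61, 37^8≡21, 37^16≡41, 37^32≡81.
52 = 4 + 16 + 32, so 37^52 ≡ 61·41·81 ≡ 81 (mod 100).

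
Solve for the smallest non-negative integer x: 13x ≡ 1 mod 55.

17

The inverse of 13 mod 55 is 17 (since 13·17 = 221 ≡ 1).
So x ≡ 17·1 = 17 ≡ 17 (mod 55).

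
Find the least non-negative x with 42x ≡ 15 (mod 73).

16

42⁻¹ ≡ 40 (mod 73) because 42·40 = 1680 = 23·73 + 1.
Multiplying both sides by 40: x ≡ 40·15 = 600 ≡ 16 (mod 73).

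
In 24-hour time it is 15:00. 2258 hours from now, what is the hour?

Dividing 2258 by 24 gives quotient 94 and remainder 2.
(15 + 2) mod 24 = 17.

17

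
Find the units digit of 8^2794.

The units digit of 8^n cycles with period 4: 8, 4, 2, 6, …
2794 leaves remainder 2 on division by 4, so 8^2794 ends in 4.

4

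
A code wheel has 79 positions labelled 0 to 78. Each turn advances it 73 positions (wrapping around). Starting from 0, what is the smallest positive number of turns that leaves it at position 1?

13

79 = 1·73 + 6
73 = 12·6 + 1
6 = 6·1 + 0
Back-substituting gives 73·13 ≡ 1 (mod 79).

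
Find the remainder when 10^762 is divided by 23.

Successive squares of 10 mod 23: 10^1≡10, 10^2≡8, 10^4≡18, 10^8≡2, 10^16≡4, 10^32≡16, 10^64≡3, 10^128≡9, 10^256≡12, 10^512≡6.
762 = 2 + 8 + 16 + 32 + 64 + 128 + 512, so 10^762 ≡ 8·2·4·16·3·9·6 ≡ 12 (mod 23).

12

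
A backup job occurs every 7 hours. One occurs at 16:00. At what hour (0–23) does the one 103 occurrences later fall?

103·7 = 721.
721 = 30·24 + 1, so 721 mod 24 = 1.
(16 + 1) mod 24 = 17.

17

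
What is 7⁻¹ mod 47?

27

7·27 = 189 = 4·47 + 1, so 7⁻¹ ≡ 27 (mod 47).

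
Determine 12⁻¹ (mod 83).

83 = 6·12 + 11
12 = 1·11 + 1
11 = 11·1 + 0
Back-substituting gives 12·7 ≡ 1 (mod 83).

7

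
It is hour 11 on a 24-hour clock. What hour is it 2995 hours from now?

2995 − 124·24 = 19, so 2995 ≡ 19 (mod 24).
(11 + 19) mod 24 = 6.

6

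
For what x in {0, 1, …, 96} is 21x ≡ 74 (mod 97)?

22

The inverse of 21 mod 97 is 37 (since 21·37 = 777 ≡ 1).
Multiplying both sides by 37: x ≡ 37·74 = 2738 ≡ 22 (mod 97).
Check: 21·22 = 462 = 4·97 + 74.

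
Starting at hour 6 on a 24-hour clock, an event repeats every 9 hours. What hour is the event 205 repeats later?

205·9 = 1845.
Dividing 1845 by 24 gives quotient 76 and remainder 21.
(6 + 21) mod 24 = 3.

3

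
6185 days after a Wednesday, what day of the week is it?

Sunday

6185 − 883·7 = 4, so 6185 ≡ 4 (mod 7).
Wednesday + 4 days → Sunday.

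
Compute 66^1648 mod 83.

31

Successive squares of 66 mod 83: 66^1≡66, 66^2≡40, 66^4≡23, 66^8≡31, 66^16≡48, 66^32≡63, 66^64≡68, 66^128≡59, 66^256≡78, 66^512≡25, 66^1024≡44.
Since 1648 = 16 + 32 + 64 + 512 + 1024 in binary, 66^1648 ≡ 48·63·68·25·44 ≡ 31 (mod 83).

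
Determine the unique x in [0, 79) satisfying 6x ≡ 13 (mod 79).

6⁻¹ ≡ 66 (mod 79) because 6·66 = 396 = 5·79 + 1.
Multiplying both sides by 66: x ≡ 66·13 = 858 ≡ 68 (mod 79).
Check: 6·68 = 408 = 5·79 + 13.

68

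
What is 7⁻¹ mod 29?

25

29 = 4·7 + 1
7 = 7·1 + 0
Back-substituting gives 7·25 ≡ 1 (mod 29).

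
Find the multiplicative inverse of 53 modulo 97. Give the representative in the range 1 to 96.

97 = 1·53 + 44
53 = 1·44 + 9
44 = 4·9 + 8
9 = 1·8 + 1
8 = 8·1 + 0
Back-substituting gives 53·11 ≡ 1 (mod 97).

11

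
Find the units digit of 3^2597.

Powers of 3 mod 10 repeat with period 4: 3, 9, 7, 1.
2597 mod 4 = 1, so the last digit matches 3^1 = 3.

3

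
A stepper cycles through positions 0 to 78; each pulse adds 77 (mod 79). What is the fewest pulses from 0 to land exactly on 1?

39

79 = 1·77 + 2
77 = 38·2 + 1
2 = 2·1 + 0
Back-substituting gives 77·39 ≡ 1 (mod 79).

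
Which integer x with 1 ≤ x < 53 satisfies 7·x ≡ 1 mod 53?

7·38 = 266 = 5·53 + 1, so 7⁻¹ ≡ 38 (mod 53).

38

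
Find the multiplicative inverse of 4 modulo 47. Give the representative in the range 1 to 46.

4·12 = 48 = 1·47 + 1, so 4⁻¹ ≡ 12 (mod 47).

12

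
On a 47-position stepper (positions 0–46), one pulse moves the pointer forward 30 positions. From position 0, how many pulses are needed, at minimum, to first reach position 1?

11

47 = 1·30 + 17
30 = 1·17 + 13
17 = 1·13 + 4
13 = 3·4 + 1
4 = 4·1 + 0
Back-substituting gives 30·11 ≡ 1 (mod 47).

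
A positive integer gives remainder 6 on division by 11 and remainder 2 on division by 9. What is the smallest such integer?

x ≡ 2 (mod 9) gives x ∈ {2, 11, 20, 29, 38, 47, 56, 65, …}.
The first of these with x mod 11 = 6 is 83.

83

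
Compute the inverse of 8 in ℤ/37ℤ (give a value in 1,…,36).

8·14 = 112 = 3·37 + 1, so 8⁻¹ ≡ 14 (mod 37).

14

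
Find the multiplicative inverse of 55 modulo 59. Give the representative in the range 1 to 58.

55·44 = 2420 = 41·59 + 1, so 55⁻¹ ≡ 44 (mod 59).

44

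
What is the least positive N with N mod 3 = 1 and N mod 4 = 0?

x ≡ 1 (mod 3) gives x ∈ {1, 4}.
The first of these with x mod 4 = 0 is 4.

4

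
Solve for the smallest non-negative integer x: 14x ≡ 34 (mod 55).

26

14⁻¹ ≡ 4 (mod 55) because 14·4 = 56 = 1·55 + 1.
Multiplying both sides by 4: x ≡ 4·34 = 136 ≡ 26 (mod 55).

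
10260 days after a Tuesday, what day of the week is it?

10260 = 1465·7 + 5, so 10260 mod 7 = 5.
Tuesday + 5 days → Sunday.

Sunday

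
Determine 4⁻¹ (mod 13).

13 = 3·4 + 1
4 = 4·1 + 0
Back-substituting gives 4·10 ≡ 1 (mod 13).

10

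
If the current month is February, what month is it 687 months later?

687 mod 12 = 3 (since 57·12 = 684).
February + 3 months → May.

May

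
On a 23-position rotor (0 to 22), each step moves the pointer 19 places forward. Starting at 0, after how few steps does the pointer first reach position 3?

5

The inverse of 19 mod 23 is 17 (since 19·17 = 323 ≡ 1).
Multiplying both sides by 17: x ≡ 17·3 = 51 ≡ 5 (mod 23).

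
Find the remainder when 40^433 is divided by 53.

Square-and-reduce mod 53: 40^1≡40, 40^2≡10, 40^4≡47, 40^8≡36, 40^16≡24, 40^32≡46, 40^64≡49, 40^128≡16, 40^256≡44.
Since 433 = 1 + 16 + 32 + 128 + 256 in binary, 40^433 ≡ 40·24·46·16·44 ≡ 6 (mod 53).

6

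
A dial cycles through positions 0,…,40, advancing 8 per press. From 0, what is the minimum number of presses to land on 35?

30

The inverse of 8 mod 41 is 36 (since 8·36 = 288 ≡ 1).
Multiplying both sides by 36: x ≡ 36·35 = 1260 ≡ 30 (mod 41).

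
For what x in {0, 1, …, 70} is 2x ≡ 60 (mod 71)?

The inverse of 2 mod 71 is 36 (since 2·36 = 72 ≡ 1).
Multiplying both sides by 36: x ≡ 36·60 = 2160 ≡ 30 (mod 71).
Check: 2·30 = 60 = 0·71 + 60.

30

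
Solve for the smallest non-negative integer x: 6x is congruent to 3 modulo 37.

The inverse of 6 mod 37 is 31 (since 6·31 = 186 ≡ 1).
Multiplying both sides by 31: x ≡ 31·3 = 93 ≡ 19 (mod 37).
Check: 6·19 = 114 = 3·37 + 3.

19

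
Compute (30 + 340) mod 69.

Dividing 340 by 69 gives quotient 4 and remainder 64.
(30 + 64) mod 69 = 25.

25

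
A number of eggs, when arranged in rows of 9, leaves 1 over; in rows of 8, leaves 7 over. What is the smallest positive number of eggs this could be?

55

Since 8·8 ≡ 1 (mod 9), take x = 7 + 8·((1−7)·8 mod 9) = 7 + 8·6 = 55.
Check: 55 mod 9 = 1, 55 mod 8 = 7.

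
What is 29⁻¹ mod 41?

17

29·17 = 493 = 12·41 + 1, so 29⁻¹ ≡ 17 (mod 41).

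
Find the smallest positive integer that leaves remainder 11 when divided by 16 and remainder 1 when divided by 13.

27

x ≡ 1 (mod 13) gives x ∈ {1, 14, 27}.
The first of these with x mod 16 = 11 is 27.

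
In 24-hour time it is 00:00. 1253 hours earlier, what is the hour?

19

1253 − 52·24 = 5, so 1253 ≡ 5 (mod 24).
(0 − 5) mod 24 = 19.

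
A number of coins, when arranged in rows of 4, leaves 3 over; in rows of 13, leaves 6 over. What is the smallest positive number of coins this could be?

19

x ≡ 3 (mod 4) gives x ∈ {3, 7, 11, 15, 19}.
The first of these with x mod 13 = 6 is 19.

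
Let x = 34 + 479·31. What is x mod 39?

24

479·31 = 14849.
14849 = 380·39 + 29, so 14849 mod 39 = 29.
(34 + 29) mod 39 = 24.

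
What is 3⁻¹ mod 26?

9

26 = 8·3 + 2
3 = 1·2 + 1
2 = 2·1 + 0
Back-substituting gives 3·9 ≡ 1 (mod 26).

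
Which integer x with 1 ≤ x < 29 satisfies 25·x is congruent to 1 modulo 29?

25·7 = 175 = 6·29 + 1, so 25⁻¹ ≡ 7 (mod 29).

7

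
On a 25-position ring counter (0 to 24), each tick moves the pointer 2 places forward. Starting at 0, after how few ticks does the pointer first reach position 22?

2⁻¹ ≡ 13 (mod 25) because 2·13 = 26 = 1·25 + 1.
Multiplying both sides by 13: x ≡ 13·22 = 286 ≡ 11 (mod 25).
Check: 2·11 = 22 = 0·25 + 22.

11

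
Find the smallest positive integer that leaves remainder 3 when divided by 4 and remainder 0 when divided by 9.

27

x ≡ 3 (mod 4) gives x ∈ {3, 7, 11, 15, 19, 23, 27}.
The first of these with x mod 9 = 0 is 27.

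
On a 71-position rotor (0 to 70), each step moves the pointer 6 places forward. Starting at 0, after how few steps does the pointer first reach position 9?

6⁻¹ ≡ 12 (mod 71) because 6·12 = 72 = 1·71 + 1.
Multiplying both sides by 12: x ≡ 12·9 = 108 ≡ 37 (mod 71).
Check: 6·37 = 222 = 3·71 + 9.

37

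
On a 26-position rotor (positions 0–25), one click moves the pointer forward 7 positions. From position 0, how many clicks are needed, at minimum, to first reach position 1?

15

7·15 = 105 = 4·26 + 1, so 7⁻¹ ≡ 15 (mod 26).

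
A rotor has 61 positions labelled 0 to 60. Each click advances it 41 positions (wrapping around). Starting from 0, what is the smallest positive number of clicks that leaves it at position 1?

41·3 = 123 = 2·61 + 1, so 41⁻¹ ≡ 3 (mod 61).

3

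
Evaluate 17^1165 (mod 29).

By repeated squaring mod 29: 17^1≡17, 17^2≡28, 17^4≡1, 17^8≡1, 17^16≡1, 17^32≡1, 17^64≡1, 17^128≡1, 17^256≡1, 17^512≡1, 17^1024≡1.
Since 1165 = 1 + 4 + 8 + 128 + 1024 in binary, 17^1165 ≡ 17·1·1·1·1 ≡ 17 (mod 29).

17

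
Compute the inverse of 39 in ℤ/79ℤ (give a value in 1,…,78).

77

39·77 = 3003 = 38·79 + 1, so 39⁻¹ ≡ 77 (mod 79).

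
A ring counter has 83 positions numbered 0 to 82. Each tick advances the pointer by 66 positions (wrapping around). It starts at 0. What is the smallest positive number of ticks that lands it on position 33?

The inverse of 66 mod 83 is 39 (since 66·39 = 2574 ≡ 1).
Multiplying both sides by 39: x ≡ 39·33 = 1287 ≡ 42 (mod 83).

42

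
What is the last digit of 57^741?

Last digits of 7^n: 7, 9, 3, 1 (period 4).
741 leaves remainder 1 on division by 4, so 57^741 ends in 7.

7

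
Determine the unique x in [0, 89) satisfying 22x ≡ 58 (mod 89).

35

The inverse of 22 mod 89 is 85 (since 22·85 = 1870 ≡ 1).
So x ≡ 85·58 = 4930 ≡ 35 (mod 89).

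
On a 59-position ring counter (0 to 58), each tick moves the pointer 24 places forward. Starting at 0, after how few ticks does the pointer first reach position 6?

15

The inverse of 24 mod 59 is 32 (since 24·32 = 768 ≡ 1).
Multiplying both sides by 32: x ≡ 32·6 = 192 ≡ 15 (mod 59).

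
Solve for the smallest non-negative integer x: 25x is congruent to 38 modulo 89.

The inverse of 25 mod 89 is 57 (since 25·57 = 1425 ≡ 1).
Multiplying both sides by 57: x ≡ 57·38 = 2166 ≡ 30 (mod 89).

30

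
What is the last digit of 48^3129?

Last digits of 8^n: 8, 4, 2, 6 (period 4).
3129 mod 4 = 1, so the last digit matches 8^1 = 8.

8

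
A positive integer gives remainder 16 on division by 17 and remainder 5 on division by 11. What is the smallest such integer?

16

x ≡ 5 (mod 11) gives x ∈ {5, 16}.
The first of these with x mod 17 = 16 is 16.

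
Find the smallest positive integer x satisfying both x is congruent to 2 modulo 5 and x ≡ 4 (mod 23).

Since 23·2 ≡ 1 (mod 5), take x = 4 + 23·((2−4)·2 mod 5) = 4 + 23·1 = 27.
Check: 27 mod 5 = 2, 27 mod 23 = 4.

27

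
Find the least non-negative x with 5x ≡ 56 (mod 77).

42

The inverse of 5 mod 77 is 31 (since 5·31 = 155 ≡ 1).
So x ≡ 31·56 = 1736 ≡ 42 (mod 77).
Check: 5·42 = 210 = 2·77 + 56.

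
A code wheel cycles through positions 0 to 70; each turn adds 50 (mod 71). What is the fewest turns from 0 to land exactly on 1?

50·27 = 1350 = 19·71 + 1, so 50⁻¹ ≡ 27 (mod 71).

27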